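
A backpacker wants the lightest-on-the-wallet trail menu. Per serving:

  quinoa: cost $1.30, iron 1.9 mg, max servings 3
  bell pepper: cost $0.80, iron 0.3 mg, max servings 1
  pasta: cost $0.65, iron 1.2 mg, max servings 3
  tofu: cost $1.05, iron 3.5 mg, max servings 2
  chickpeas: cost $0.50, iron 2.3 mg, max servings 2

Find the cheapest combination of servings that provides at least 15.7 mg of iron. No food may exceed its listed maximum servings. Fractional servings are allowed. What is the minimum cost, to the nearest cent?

$5.39

Cost per mg of iron: chickpeas $0.2174, tofu $0.3000, pasta $0.5417, quinoa $0.6842, bell pepper $2.6667.
Take 2 servings of chickpeas: +4.6 mg iron for $1.00 (total $1.00, still need 11.1 mg).
Take 2 servings of tofu: +7.0 mg iron for $2.10 (total $3.10, still need 4.1 mg).
Take 3 servings of pasta: +3.6 mg iron for $1.95 (total $5.05, still need 0.5 mg).
Take 0.2632 servings of quinoa: +0.5 mg iron for $0.34 (total $5.39, still need 0.0 mg).
Greedy by cheapest-per-mg is optimal for a single linear constraint, so the minimum cost is $5.39.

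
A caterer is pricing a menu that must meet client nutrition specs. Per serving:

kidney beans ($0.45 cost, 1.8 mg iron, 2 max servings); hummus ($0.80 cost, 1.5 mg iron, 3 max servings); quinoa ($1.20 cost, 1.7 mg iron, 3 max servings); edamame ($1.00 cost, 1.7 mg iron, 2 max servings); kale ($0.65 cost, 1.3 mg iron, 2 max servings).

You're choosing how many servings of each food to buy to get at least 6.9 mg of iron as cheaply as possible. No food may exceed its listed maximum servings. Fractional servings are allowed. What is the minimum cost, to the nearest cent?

Cost per mg of iron: kidney beans $0.2500, kale $0.5000, hummus $0.5333, edamame $0.5882, quinoa $0.7059.
Take 2 servings of kidney beans: +3.6 mg iron for $0.90 (total $0.90, still need 3.3 mg).
Take 2 servings of kale: +2.6 mg iron for $1.30 (total $2.20, still need 0.7 mg).
Take 0.4667 servings of hummus: +0.7 mg iron for $0.37 (total $2.57, still need 0.0 mg).
Filling from the cheapest source first is optimal under one linear minimum: $2.57.

$2.57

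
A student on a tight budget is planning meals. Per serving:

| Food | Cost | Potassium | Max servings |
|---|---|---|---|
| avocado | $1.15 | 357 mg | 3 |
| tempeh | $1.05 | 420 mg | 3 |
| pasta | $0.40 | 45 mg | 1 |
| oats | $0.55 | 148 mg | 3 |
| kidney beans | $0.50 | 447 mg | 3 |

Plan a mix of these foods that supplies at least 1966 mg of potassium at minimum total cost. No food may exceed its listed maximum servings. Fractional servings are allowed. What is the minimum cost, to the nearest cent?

Cost per mg of potassium: kidney beans $0.0011, tempeh $0.0025, avocado $0.0032, oats $0.0037, pasta $0.0089.
Take 3 servings of kidney beans: +1341.0 mg potassium for $1.50 (total $1.50, still need 625.0 mg).
Take 1.488 servings of tempeh: +625.0 mg potassium for $1.56 (total $3.06, still need 0.0 mg).
Filling from the cheapest source first is optimal under one linear minimum: $3.06.

$3.06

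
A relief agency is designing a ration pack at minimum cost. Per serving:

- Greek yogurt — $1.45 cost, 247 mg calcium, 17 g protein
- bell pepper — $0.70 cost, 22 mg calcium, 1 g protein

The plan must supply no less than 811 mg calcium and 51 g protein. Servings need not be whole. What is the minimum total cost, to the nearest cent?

For a min-cost LP with two ≥-constraints, a basic feasible solution has at most two positive variables.
Greek yogurt only: max(811/247, 51/17) = 3.283 servings → $4.76.
bell pepper only: max(811/22, 51/1) = 51 servings → $35.70.
Greek yogurt + bell pepper with both tight: 2.449 servings and 9.37 servings → $10.11.
The minimum over all feasible corners is $4.76.

$4.76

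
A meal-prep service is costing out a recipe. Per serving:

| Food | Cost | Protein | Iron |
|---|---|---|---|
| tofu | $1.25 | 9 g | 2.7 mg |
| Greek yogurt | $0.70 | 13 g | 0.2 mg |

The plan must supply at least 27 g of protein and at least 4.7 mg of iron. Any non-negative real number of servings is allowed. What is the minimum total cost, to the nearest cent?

$2.73

The cheapest plan sits at a corner of the feasible region — with two constraints it uses at most two foods.
tofu only: max(27/9, 4.7/2.7) = 3 servings → $3.75.
Greek yogurt only: max(27/13, 4.7/0.2) = 23.5 servings → $16.45.
tofu + Greek yogurt with both tight: 1.673 servings and 0.9189 servings → $2.73.
The minimum over all feasible corners is $2.73.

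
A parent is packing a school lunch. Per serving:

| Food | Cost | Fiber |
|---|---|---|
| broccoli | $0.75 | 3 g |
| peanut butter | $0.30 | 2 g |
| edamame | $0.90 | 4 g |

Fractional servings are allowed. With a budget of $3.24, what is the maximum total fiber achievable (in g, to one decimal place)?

21.6 g

Fiber per dollar: peanut butter 6.667, edamame 4.444, broccoli 4.
With no serving limits, spend the whole cost allowance on peanut butter: $3.24 / $0.30 × 2 g = 21.6 g.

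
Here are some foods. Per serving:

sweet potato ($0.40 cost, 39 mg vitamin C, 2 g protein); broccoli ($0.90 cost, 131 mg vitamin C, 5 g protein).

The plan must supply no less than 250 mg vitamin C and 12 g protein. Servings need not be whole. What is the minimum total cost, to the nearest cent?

An LP optimum is at a vertex; with two nutrient constraints at most two foods are used. Check each candidate.
sweet potato only: max(250/39, 12/2) = 6.41 servings → $2.56.
broccoli only: max(250/131, 12/5) = 2.4 servings → $2.16.
sweet potato + broccoli with both tight: 4.806 servings and 0.4776 servings → $2.35.
So the least-cost plan costs $2.16.

$2.16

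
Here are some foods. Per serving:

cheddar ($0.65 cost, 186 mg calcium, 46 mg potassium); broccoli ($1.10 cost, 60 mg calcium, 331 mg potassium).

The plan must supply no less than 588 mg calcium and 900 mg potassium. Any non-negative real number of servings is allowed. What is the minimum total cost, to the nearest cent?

$4.18

cheddar only: max(588/186, 900/46) = 19.57 servings → $12.72.
broccoli only: max(588/60, 900/331) = 9.8 servings → $10.78.
cheddar + broccoli with both tight: 2.391 servings and 2.387 servings → $4.18.
The minimum over all feasible corners is $4.18.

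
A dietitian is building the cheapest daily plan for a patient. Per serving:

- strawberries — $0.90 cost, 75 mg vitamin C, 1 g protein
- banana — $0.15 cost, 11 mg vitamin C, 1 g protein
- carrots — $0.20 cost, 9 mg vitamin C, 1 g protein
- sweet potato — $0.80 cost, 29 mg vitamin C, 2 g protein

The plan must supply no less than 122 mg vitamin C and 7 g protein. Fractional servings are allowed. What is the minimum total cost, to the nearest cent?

For a min-cost LP with two ≥-constraints, a basic feasible solution has at most two positive variables.
strawberries only: max(122/75, 7/1) = 7 servings → $6.30.
banana only: max(122/11, 7/1) = 11.09 servings → $1.66.
carrots only: max(122/9, 7/1) = 13.56 servings → $2.71.
sweet potato only: max(122/29, 7/2) = 4.207 servings → $3.37.
strawberries + banana with both tight: 0.7031 servings and 6.297 servings → $1.58.
strawberries + carrots with both tight: 0.8939 servings and 6.106 servings → $2.03.
strawberries + sweet potato with both tight: 0.3388 servings and 3.331 servings → $2.97.
banana + carrots: the both-tight solution has a negative serving — not a feasible corner.
banana + sweet potato: intersection lies outside the first quadrant.
carrots + sweet potato: the both-tight solution has a negative serving — not a feasible corner.
Cheapest feasible corner: $1.58.

$1.58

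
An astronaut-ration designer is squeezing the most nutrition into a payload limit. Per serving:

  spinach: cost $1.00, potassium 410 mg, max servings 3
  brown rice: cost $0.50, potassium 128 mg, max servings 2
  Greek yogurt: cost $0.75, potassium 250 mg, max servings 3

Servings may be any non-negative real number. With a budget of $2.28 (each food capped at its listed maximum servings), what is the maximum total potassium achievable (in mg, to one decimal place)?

934.8 mg

Potassium per dollar: spinach 410, Greek yogurt 333.3, brown rice 256.
Take 2.28 servings of spinach: spends $2.28, +934.8 mg potassium (running total 934.8 mg).
Filling greedily by potassium-per-dollar is optimal for one linear limit, giving 934.8 mg.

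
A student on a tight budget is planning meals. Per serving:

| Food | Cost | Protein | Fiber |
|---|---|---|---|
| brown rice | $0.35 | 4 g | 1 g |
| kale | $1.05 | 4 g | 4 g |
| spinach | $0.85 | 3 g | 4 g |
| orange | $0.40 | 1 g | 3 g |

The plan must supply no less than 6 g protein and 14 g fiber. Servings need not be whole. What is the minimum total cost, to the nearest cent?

Two binding constraints pin down two serving amounts, so the optimal mix uses at most two foods. The candidates are each food alone (scaled to the tighter of protein/fiber) and each pair with both constraints tight.
brown rice only: max(6/4, 14/1) = 14 servings → $4.90.
kale only: max(6/4, 14/4) = 3.5 servings → $3.67.
spinach only: max(6/3, 14/4) = 3.5 servings → $2.98.
orange only: max(6/1, 14/3) = 6 servings → $2.40.
brown rice + kale with both targets exact would need a negative amount; discard.
brown rice + spinach: intersection lies outside the first quadrant.
brown rice + orange with both tight: 0.3636 servings and 4.545 servings → $1.95.
kale + spinach: the both-tight solution has a negative serving — not a feasible corner.
kale + orange with both tight: 0.5 servings and 4 servings → $2.12.
spinach + orange with both tight: 0.8 servings and 3.6 servings → $2.12.
So the least-cost plan costs $1.95.

$1.95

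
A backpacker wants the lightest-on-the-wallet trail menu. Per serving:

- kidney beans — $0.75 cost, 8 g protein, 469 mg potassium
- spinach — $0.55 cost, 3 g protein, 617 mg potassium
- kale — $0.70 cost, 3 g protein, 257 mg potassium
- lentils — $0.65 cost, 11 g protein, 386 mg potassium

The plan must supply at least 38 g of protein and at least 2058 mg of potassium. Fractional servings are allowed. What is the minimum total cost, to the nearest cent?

$2.77

For a min-cost LP with two ≥-constraints, a basic feasible solution has at most two positive variables.
kidney beans only: max(38/8, 2058/469) = 4.75 servings → $3.56.
spinach only: max(38/3, 2058/617) = 12.67 servings → $6.97.
kale only: max(38/3, 2058/257) = 12.67 servings → $8.87.
lentils only: max(38/11, 2058/386) = 5.332 servings → $3.47.
kidney beans + spinach with both targets exact would need a negative amount; discard.
kidney beans + kale: the both-tight solution has a negative serving — not a feasible corner.
kidney beans + lentils with both tight: 3.848 servings and 0.6557 servings → $3.31.
spinach + kale with both targets exact would need a negative amount; discard.
spinach + lentils with both tight: 1.416 servings and 3.068 servings → $2.77.
kale + lentils with both tight: 4.775 servings and 2.152 servings → $4.74.
So the least-cost plan costs $2.77.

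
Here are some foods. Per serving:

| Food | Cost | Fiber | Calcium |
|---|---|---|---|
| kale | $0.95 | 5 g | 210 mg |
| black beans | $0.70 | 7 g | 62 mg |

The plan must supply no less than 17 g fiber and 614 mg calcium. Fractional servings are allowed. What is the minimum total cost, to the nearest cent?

$2.96

kale only: max(17/5, 614/210) = 3.4 servings → $3.23.
black beans only: max(17/7, 614/62) = 9.903 servings → $6.93.
kale + black beans with both tight: 2.797 servings and 0.431 servings → $2.96.
Cheapest feasible corner: $2.96.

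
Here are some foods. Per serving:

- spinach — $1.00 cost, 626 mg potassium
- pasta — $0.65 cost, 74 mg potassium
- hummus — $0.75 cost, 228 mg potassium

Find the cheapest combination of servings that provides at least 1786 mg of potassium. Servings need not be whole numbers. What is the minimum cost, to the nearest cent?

Cost per mg of potassium: spinach $0.0016, hummus $0.0033, pasta $0.0088.
With no serving limits, use only spinach: 1786 mg / 626 mg = 2.853 servings × $1.00 = $2.85.

$2.85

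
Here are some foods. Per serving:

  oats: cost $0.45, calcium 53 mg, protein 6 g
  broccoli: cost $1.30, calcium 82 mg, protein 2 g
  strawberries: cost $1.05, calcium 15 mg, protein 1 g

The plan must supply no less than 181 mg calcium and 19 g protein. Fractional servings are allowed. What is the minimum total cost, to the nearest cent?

$1.54

This is a tiny linear program; its minimum lies at a vertex of the feasible set. List the vertices and price them.
oats only: max(181/53, 19/6) = 3.415 servings → $1.54.
broccoli only: max(181/82, 19/2) = 9.5 servings → $12.35.
strawberries only: max(181/15, 19/1) = 19 servings → $19.95.
oats + broccoli with both tight: 3.098 servings and 0.2047 servings → $1.66.
oats + strawberries with both tight: 2.811 servings and 2.135 servings → $3.51.
broccoli + strawberries: intersection lies outside the first quadrant.
Cheapest feasible corner: $1.54.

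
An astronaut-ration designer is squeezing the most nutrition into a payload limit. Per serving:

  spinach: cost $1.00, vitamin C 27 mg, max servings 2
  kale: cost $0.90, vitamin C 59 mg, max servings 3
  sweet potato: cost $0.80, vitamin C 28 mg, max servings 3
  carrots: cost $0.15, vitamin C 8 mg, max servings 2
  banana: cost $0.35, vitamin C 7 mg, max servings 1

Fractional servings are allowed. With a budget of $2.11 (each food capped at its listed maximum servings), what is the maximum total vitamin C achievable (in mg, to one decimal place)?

Vitamin C per dollar: kale 65.56, carrots 53.33, sweet potato 35, spinach 27, banana 20.
Take 2.344 servings of kale: spends $2.11, +138.3 mg vitamin C (running total 138.3 mg).
Filling greedily by vitamin C-per-dollar is optimal for one linear limit, giving 138.3 mg.

138.3 mg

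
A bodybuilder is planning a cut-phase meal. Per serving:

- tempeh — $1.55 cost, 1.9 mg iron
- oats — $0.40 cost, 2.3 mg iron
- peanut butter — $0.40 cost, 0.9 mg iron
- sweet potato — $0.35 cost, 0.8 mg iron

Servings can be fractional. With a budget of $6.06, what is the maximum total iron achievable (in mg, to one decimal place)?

34.8 mg

Iron per dollar: oats 5.75, sweet potato 2.286, peanut butter 2.25, tempeh 1.226.
With no serving limits, spend the whole cost allowance on oats: $6.06 / $0.40 × 2.3 mg = 34.8 mg.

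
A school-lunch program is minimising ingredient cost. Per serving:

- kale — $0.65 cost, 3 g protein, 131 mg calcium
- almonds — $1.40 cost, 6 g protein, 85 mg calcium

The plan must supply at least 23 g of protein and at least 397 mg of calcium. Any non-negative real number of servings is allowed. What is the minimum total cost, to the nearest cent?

$4.98

kale only: max(23/3, 397/131) = 7.667 servings → $4.98.
almonds only: max(23/6, 397/85) = 4.671 servings → $6.54.
kale + almonds with both tight: 0.8041 servings and 3.431 servings → $5.33.
The minimum over all feasible corners is $4.98.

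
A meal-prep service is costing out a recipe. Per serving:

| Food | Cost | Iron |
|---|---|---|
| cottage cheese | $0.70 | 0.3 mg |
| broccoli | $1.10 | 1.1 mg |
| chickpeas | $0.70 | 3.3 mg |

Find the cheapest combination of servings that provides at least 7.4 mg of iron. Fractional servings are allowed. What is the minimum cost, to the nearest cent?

Cost per mg of iron: chickpeas $0.2121, broccoli $1.0000, cottage cheese $2.3333.
With no serving limits, use only chickpeas: 7.4 mg / 3.3 mg = 2.242 servings × $0.70 = $1.57.

$1.57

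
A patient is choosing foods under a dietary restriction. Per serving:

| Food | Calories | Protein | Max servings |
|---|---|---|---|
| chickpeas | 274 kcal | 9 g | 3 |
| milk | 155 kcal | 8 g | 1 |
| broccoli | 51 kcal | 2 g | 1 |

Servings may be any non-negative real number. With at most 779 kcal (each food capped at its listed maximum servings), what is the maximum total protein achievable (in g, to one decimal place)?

Protein per kcal: milk 0.05161, broccoli 0.03922, chickpeas 0.03285.
Take 1 serving of milk: uses 155 kcal, +8.0 g protein (running total 8.0 g).
Take 1 serving of broccoli: uses 51 kcal, +2.0 g protein (running total 10.0 g).
Take 2.091 servings of chickpeas: uses 573 kcal, +18.8 g protein (running total 28.8 g).
Filling greedily by protein-per-kcal is optimal for one linear limit, giving 28.8 g.

28.8 g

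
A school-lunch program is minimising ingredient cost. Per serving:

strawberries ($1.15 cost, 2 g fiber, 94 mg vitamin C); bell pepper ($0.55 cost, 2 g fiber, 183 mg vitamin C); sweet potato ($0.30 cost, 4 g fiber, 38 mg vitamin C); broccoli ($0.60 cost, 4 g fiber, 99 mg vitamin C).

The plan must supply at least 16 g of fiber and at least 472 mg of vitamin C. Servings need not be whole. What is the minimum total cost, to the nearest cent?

strawberries only: max(16/2, 472/94) = 8 servings → $9.20.
bell pepper only: max(16/2, 472/183) = 8 servings → $4.40.
sweet potato only: max(16/4, 472/38) = 12.42 servings → $3.73.
broccoli only: max(16/4, 472/99) = 4.768 servings → $2.86.
strawberries + bell pepper with both targets exact would need a negative amount; discard.
strawberries + sweet potato with both tight: 4.267 servings and 1.867 servings → $5.47.
strawberries + broccoli with both tight: 1.708 servings and 3.146 servings → $3.85.
bell pepper + sweet potato with both tight: 1.951 servings and 3.024 servings → $1.98.
bell pepper + broccoli with both tight: 0.5693 servings and 3.715 servings → $2.54.
sweet potato + broccoli: the both-tight solution has a negative serving — not a feasible corner.
So the least-cost plan costs $1.98.

$1.98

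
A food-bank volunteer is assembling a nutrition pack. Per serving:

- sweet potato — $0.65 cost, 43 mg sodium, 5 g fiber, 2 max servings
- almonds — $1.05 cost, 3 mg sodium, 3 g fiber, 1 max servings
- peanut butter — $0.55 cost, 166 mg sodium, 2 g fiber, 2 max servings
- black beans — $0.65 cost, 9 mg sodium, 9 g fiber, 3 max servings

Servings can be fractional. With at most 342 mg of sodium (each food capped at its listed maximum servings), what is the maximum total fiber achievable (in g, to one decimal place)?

42.7 g

Fiber per mg sodium: almonds 1, black beans 1, sweet potato 0.1163, peanut butter 0.01205.
Take 1 serving of almonds: uses 3 mg sodium, +3.0 g fiber (running total 3.0 g).
Take 3 servings of black beans: uses 27 mg sodium, +27.0 g fiber (running total 30.0 g).
Take 2 servings of sweet potato: uses 86 mg sodium, +10.0 g fiber (running total 40.0 g).
Take 1.361 servings of peanut butter: uses 226 mg sodium, +2.7 g fiber (running total 42.7 g).
Greedy by best ratio exhausts the sodium allowance optimally: 42.7 g.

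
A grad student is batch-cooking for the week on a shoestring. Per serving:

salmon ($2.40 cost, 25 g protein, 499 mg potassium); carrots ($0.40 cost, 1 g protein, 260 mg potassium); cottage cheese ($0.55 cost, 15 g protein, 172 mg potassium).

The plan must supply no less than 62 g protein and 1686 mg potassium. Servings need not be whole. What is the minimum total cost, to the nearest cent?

Minimising a linear cost over {protein ≥ 62, potassium ≥ 1686, servings ≥ 0} — the optimum is at a vertex, using one or two foods.
salmon only: max(62/25, 1686/499) = 3.379 servings → $8.11.
carrots only: max(62/1, 1686/260) = 62 servings → $24.80.
cottage cheese only: max(62/15, 1686/172) = 9.802 servings → $5.39.
salmon + carrots with both tight: 2.405 servings and 1.868 servings → $6.52.
salmon + cottage cheese with both targets exact would need a negative amount; discard.
carrots + cottage cheese with both tight: 3.923 servings and 3.872 servings → $3.70.
So the least-cost plan costs $3.70.

$3.70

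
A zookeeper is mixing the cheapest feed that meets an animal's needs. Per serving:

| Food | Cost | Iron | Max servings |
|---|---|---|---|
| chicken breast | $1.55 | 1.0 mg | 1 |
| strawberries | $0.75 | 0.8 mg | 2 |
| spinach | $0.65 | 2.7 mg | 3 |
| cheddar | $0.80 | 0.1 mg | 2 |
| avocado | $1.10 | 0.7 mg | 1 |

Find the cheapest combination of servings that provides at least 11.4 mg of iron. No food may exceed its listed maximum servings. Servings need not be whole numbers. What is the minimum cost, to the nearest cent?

$6.10

Cost per mg of iron: spinach $0.2407, strawberries $0.9375, chicken breast $1.5500, avocado $1.5714, cheddar $8.0000.
Take 3 servings of spinach: +8.1 mg iron for $1.95 (total $1.95, still need 3.3 mg).
Take 2 servings of strawberries: +1.6 mg iron for $1.50 (total $3.45, still need 1.7 mg).
Take 1 serving of chicken breast: +1.0 mg iron for $1.55 (total $5.00, still need 0.7 mg).
Take 1 serving of avocado: +0.7 mg iron for $1.10 (total $6.10, still need 0.0 mg).
Filling from the cheapest source first is optimal under one linear minimum: $6.10.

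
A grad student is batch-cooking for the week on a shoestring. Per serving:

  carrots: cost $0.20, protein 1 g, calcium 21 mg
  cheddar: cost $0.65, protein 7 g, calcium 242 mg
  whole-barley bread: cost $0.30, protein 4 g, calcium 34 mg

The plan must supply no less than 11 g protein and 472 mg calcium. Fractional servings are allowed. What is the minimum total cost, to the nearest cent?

Minimising a linear cost over {protein ≥ 11, calcium ≥ 472, servings ≥ 0} — the optimum is at a vertex, using one or two foods.
carrots only: max(11/1, 472/21) = 22.48 servings → $4.50.
cheddar only: max(11/7, 472/242) = 1.95 servings → $1.27.
whole-barley bread only: max(11/4, 472/34) = 13.88 servings → $4.16.
carrots + cheddar: intersection lies outside the first quadrant.
carrots + whole-barley bread with both targets exact would need a negative amount; discard.
cheddar + whole-barley bread with both targets exact would need a negative amount; discard.
Cheapest feasible corner: $1.27.

$1.27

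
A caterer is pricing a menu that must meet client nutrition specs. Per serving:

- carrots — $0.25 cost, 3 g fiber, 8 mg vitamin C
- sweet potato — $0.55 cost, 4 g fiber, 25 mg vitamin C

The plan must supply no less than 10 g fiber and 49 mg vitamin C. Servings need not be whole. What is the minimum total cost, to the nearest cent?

The cheapest plan sits at a corner of the feasible region — with two constraints it uses at most two foods.
carrots only: max(10/3, 49/8) = 6.125 servings → $1.53.
sweet potato only: max(10/4, 49/25) = 2.5 servings → $1.38.
carrots + sweet potato with both tight: 1.256 servings and 1.558 servings → $1.17.
The minimum over all feasible corners is $1.17.

$1.17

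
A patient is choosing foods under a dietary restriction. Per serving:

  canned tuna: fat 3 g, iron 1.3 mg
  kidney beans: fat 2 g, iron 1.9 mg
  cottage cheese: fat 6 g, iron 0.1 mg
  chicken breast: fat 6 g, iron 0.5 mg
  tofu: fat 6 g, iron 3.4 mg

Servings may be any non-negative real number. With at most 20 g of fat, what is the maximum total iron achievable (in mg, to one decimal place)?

19.0 mg

Iron per g fat: kidney beans 0.95, tofu 0.5667, canned tuna 0.4333, chicken breast 0.08333, cottage cheese 0.01667.
With no serving limits, spend the whole fat allowance on kidney beans: 20 g / 2 g × 1.9 mg = 19.0 mg.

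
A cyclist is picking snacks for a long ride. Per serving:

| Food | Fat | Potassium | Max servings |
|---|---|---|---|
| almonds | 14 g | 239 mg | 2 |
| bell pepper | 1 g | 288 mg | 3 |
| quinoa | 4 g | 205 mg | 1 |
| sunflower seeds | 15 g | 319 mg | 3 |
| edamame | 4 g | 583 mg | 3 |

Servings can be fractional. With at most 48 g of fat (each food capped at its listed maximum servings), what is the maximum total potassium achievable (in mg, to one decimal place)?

3434.7 mg

Potassium per g fat: bell pepper 288, edamame 145.8, quinoa 51.25, sunflower seeds 21.27, almonds 17.07.
Take 3 servings of bell pepper: uses 3 g fat, +864.0 mg potassium (running total 864.0 mg).
Take 3 servings of edamame: uses 12 g fat, +1749.0 mg potassium (running total 2613.0 mg).
Take 1 serving of quinoa: uses 4 g fat, +205.0 mg potassium (running total 2818.0 mg).
Take 1.933 servings of sunflower seeds: uses 29 g fat, +616.7 mg potassium (running total 3434.7 mg).
Greedy by best ratio exhausts the fat allowance optimally: 3434.7 mg.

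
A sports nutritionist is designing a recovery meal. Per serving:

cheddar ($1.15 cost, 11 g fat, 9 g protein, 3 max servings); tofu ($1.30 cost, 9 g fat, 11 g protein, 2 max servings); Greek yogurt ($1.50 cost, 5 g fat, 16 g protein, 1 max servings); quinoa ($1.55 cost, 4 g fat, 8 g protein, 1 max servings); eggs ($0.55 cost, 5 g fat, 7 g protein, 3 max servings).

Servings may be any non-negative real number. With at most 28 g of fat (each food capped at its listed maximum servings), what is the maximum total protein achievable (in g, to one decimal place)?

Protein per g fat: Greek yogurt 3.2, quinoa 2, eggs 1.4, tofu 1.222, cheddar 0.8182.
Take 1 serving of Greek yogurt: uses 5 g fat, +16.0 g protein (running total 16.0 g).
Take 1 serving of quinoa: uses 4 g fat, +8.0 g protein (running total 24.0 g).
Take 3 servings of eggs: uses 15 g fat, +21.0 g protein (running total 45.0 g).
Take 0.4444 servings of tofu: uses 4 g fat, +4.9 g protein (running total 49.9 g).
Filling greedily by protein-per-g fat is optimal for one linear limit, giving 49.9 g.

49.9 g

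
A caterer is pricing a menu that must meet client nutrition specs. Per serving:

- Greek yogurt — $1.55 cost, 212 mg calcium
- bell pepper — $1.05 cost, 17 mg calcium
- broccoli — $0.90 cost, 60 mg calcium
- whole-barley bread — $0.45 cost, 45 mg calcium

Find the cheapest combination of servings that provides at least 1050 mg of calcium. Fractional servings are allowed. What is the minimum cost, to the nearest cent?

$7.68

Cost per mg of calcium: Greek yogurt $0.0073, whole-barley bread $0.0100, broccoli $0.0150, bell pepper $0.0618.
With no serving limits, use only Greek yogurt: 1050 mg / 212 mg = 4.953 servings × $1.55 = $7.68.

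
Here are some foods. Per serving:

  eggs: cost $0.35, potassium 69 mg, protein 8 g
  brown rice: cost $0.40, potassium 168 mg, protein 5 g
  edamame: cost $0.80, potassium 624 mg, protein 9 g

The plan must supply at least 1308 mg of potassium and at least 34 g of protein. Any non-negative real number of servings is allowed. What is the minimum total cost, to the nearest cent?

$2.24

A basic optimal solution has at most two foods positive. Try each food alone and each pair with both targets met exactly.
eggs only: max(1308/69, 34/8) = 18.96 servings → $6.63.
brown rice only: max(1308/168, 34/5) = 7.786 servings → $3.11.
edamame only: max(1308/624, 34/9) = 3.778 servings → $3.02.
eggs + brown rice: intersection lies outside the first quadrant.
eggs + edamame with both tight: 2.161 servings and 1.857 servings → $2.24.
brown rice + edamame with both tight: 5.873 servings and 0.5149 servings → $2.76.
So the least-cost plan costs $2.24.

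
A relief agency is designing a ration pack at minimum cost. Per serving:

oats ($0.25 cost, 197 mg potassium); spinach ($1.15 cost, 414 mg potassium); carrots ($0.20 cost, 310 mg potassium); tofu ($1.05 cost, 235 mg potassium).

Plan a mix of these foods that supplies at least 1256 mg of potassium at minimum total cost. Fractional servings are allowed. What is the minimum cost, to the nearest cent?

$0.81

Cost per mg of potassium: carrots $0.0006, oats $0.0013, spinach $0.0028, tofu $0.0045.
With no serving limits, use only carrots: 1256 mg / 310 mg = 4.052 servings × $0.20 = $0.81.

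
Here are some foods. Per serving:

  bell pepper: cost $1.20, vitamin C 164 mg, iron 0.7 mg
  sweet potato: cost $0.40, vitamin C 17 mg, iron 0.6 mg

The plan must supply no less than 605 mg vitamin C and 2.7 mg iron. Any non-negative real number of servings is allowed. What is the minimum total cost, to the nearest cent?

This is a tiny linear program; its minimum lies at a vertex of the feasible set. List the vertices and price them.
bell pepper only: max(605/164, 2.7/0.7) = 3.857 servings → $4.63.
sweet potato only: max(605/17, 2.7/0.6) = 35.59 servings → $14.24.
bell pepper + sweet potato with both tight: 3.666 servings and 0.2231 servings → $4.49.
So the least-cost plan costs $4.49.

$4.49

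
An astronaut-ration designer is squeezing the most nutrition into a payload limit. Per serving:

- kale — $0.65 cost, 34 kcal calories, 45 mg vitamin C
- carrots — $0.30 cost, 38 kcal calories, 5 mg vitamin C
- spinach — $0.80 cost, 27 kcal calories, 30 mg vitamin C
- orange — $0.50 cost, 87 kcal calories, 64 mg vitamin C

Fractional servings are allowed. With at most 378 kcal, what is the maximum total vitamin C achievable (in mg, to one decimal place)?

500.3 mg

Vitamin C per kcal: kale 1.324, spinach 1.111, orange 0.7356, carrots 0.1316.
With no serving limits, spend the whole calories allowance on kale: 378 kcal / 34 kcal × 45 mg = 500.3 mg.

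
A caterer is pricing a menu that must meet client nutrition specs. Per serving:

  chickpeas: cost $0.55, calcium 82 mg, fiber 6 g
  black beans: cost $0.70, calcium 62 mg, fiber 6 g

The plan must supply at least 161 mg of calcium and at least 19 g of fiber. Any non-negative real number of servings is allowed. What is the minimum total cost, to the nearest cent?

$1.74

Compare the cost at each extreme point of the feasible region.
chickpeas only: max(161/82, 19/6) = 3.167 servings → $1.74.
black beans only: max(161/62, 19/6) = 3.167 servings → $2.22.
chickpeas + black beans with both targets exact would need a negative amount; discard.
Cheapest feasible corner: $1.74.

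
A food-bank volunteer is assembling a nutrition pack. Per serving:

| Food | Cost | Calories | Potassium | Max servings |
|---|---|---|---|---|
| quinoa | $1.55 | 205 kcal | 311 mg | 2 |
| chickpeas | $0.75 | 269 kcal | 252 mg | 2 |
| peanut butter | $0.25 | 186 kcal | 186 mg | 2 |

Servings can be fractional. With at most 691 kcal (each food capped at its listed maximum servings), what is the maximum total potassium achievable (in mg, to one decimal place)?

Potassium per kcal: quinoa 1.517, peanut butter 1, chickpeas 0.9368.
Take 2 servings of quinoa: uses 410 kcal, +622.0 mg potassium (running total 622.0 mg).
Take 1.511 servings of peanut butter: uses 281 kcal, +281.0 mg potassium (running total 903.0 mg).
Filling greedily by potassium-per-kcal is optimal for one linear limit, giving 903.0 mg.

903.0 mg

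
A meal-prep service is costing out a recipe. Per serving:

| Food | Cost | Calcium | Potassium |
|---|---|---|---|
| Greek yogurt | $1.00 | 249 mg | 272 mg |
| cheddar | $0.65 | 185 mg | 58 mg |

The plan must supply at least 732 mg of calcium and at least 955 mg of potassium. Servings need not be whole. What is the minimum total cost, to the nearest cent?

The cheapest plan sits at a corner of the feasible region — with two constraints it uses at most two foods.
Greek yogurt only: max(732/249, 955/272) = 3.511 servings → $3.51.
cheddar only: max(732/185, 955/58) = 16.47 servings → $10.70.
Greek yogurt + cheddar with both targets exact would need a negative amount; discard.
So the least-cost plan costs $3.51.

$3.51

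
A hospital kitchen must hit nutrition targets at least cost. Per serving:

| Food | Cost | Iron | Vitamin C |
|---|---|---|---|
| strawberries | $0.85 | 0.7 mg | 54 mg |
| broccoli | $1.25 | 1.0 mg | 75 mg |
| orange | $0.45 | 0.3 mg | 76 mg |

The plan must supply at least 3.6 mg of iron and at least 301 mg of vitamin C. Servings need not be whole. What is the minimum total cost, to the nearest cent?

$4.41

An LP optimum is at a vertex; with two nutrient constraints at most two foods are used. Check each candidate.
strawberries only: max(3.6/0.7, 301/54) = 5.574 servings → $4.74.
broccoli only: max(3.6/1.0, 301/75) = 4.013 servings → $5.02.
orange only: max(3.6/0.3, 301/76) = 12 servings → $5.40.
strawberries + broccoli: intersection lies outside the first quadrant.
strawberries + orange with both tight: 4.954 servings and 0.4405 servings → $4.41.
broccoli + orange with both tight: 3.426 servings and 0.5794 servings → $4.54.
Cheapest feasible corner: $4.41.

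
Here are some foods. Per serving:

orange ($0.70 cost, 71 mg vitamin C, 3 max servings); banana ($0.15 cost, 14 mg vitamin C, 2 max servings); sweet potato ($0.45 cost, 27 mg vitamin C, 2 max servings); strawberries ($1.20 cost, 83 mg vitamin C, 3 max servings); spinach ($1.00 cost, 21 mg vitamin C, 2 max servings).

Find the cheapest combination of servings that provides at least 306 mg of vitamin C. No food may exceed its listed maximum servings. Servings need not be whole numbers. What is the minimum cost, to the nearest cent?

Cost per mg of vitamin C: orange $0.0099, banana $0.0107, strawberries $0.0145, sweet potato $0.0167, spinach $0.0476.
Take 3 servings of orange: +213.0 mg vitamin C for $2.10 (total $2.10, still need 93.0 mg).
Take 2 servings of banana: +28.0 mg vitamin C for $0.30 (total $2.40, still need 65.0 mg).
Take 0.7831 servings of strawberries: +65.0 mg vitamin C for $0.94 (total $3.34, still need 0.0 mg).
Filling from the cheapest source first is optimal under one linear minimum: $3.34.

$3.34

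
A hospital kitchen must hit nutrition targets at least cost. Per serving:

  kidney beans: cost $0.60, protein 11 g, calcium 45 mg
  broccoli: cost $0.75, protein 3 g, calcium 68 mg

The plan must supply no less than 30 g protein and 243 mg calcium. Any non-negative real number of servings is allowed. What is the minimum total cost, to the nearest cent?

Minimising a linear cost over {protein ≥ 30, calcium ≥ 243, servings ≥ 0} — the optimum is at a vertex, using one or two foods.
kidney beans only: max(30/11, 243/45) = 5.4 servings → $3.24.
broccoli only: max(30/3, 243/68) = 10 servings → $7.50.
kidney beans + broccoli with both tight: 2.139 servings and 2.158 servings → $2.90.
So the least-cost plan costs $2.90.

$2.90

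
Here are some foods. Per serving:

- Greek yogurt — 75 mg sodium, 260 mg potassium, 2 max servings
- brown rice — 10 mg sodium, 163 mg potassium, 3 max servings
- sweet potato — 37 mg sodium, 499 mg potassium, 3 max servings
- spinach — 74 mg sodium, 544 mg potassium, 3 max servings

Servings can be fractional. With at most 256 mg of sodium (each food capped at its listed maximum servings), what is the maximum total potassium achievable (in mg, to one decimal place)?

2831.4 mg

Potassium per mg sodium: brown rice 16.3, sweet potato 13.49, spinach 7.351, Greek yogurt 3.467.
Take 3 servings of brown rice: uses 30 mg sodium, +489.0 mg potassium (running total 489.0 mg).
Take 3 servings of sweet potato: uses 111 mg sodium, +1497.0 mg potassium (running total 1986.0 mg).
Take 1.554 servings of spinach: uses 115 mg sodium, +845.4 mg potassium (running total 2831.4 mg).
Filling greedily by potassium-per-mg sodium is optimal for one linear limit, giving 2831.4 mg.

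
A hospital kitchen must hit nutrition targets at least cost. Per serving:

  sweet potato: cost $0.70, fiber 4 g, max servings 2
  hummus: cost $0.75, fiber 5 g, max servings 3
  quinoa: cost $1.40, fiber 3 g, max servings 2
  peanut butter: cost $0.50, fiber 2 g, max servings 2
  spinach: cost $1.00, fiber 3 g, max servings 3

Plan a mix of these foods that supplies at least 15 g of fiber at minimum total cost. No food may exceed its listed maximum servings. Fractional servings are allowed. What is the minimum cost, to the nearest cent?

$2.25

Cost per g of fiber: hummus $0.1500, sweet potato $0.1750, peanut butter $0.2500, spinach $0.3333, quinoa $0.4667.
Take 3 servings of hummus: +15.0 g fiber for $2.25 (total $2.25, still need 0.0 g).
Filling from the cheapest source first is optimal under one linear minimum: $2.25.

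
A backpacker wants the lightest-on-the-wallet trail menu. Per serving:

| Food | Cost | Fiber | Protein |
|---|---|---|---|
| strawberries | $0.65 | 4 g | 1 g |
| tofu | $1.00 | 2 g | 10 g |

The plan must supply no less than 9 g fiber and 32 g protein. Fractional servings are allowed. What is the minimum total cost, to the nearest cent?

$3.58

With two linear requirements the optimum uses one or two foods; enumerate the corners.
strawberries only: max(9/4, 32/1) = 32 servings → $20.80.
tofu only: max(9/2, 32/10) = 4.5 servings → $4.50.
strawberries + tofu with both tight: 0.6842 servings and 3.132 servings → $3.58.
So the least-cost plan costs $3.58.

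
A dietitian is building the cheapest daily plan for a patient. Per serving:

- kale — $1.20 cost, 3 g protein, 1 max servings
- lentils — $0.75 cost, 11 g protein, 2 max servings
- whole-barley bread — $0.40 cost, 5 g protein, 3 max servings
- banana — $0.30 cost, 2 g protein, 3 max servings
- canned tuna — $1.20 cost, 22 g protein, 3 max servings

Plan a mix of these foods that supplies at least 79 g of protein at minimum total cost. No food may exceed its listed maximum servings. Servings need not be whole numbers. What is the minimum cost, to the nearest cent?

Cost per g of protein: canned tuna $0.0545, lentils $0.0682, whole-barley bread $0.0800, banana $0.1500, kale $0.4000.
Take 3 servings of canned tuna: +66.0 g protein for $3.60 (total $3.60, still need 13.0 g).
Take 1.182 servings of lentils: +13.0 g protein for $0.89 (total $4.49, still need 0.0 g).
Filling from the cheapest source first is optimal under one linear minimum: $4.49.

$4.49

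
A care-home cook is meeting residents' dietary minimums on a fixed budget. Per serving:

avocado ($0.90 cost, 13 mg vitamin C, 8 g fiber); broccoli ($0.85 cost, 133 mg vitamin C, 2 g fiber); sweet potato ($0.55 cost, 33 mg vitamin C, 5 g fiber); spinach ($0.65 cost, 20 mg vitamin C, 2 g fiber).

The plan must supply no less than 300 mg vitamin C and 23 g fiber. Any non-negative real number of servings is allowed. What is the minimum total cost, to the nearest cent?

Minimising a linear cost over {vitamin C ≥ 300, fiber ≥ 23, servings ≥ 0} — the optimum is at a vertex, using one or two foods.
avocado only: max(300/13, 23/8) = 23.08 servings → $20.77.
broccoli only: max(300/133, 23/2) = 11.5 servings → $9.78.
sweet potato only: max(300/33, 23/5) = 9.091 servings → $5.00.
spinach only: max(300/20, 23/2) = 15 servings → $9.75.
avocado + broccoli with both tight: 2.369 servings and 2.024 servings → $3.85.
avocado + sweet potato: intersection lies outside the first quadrant.
avocado + spinach with both targets exact would need a negative amount; discard.
broccoli + sweet potato with both tight: 1.237 servings and 4.105 servings → $3.31.
broccoli + spinach with both tight: 0.6195 servings and 10.88 servings → $7.60.
sweet potato + spinach with both targets exact would need a negative amount; discard.
Cheapest feasible corner: $3.31.

$3.31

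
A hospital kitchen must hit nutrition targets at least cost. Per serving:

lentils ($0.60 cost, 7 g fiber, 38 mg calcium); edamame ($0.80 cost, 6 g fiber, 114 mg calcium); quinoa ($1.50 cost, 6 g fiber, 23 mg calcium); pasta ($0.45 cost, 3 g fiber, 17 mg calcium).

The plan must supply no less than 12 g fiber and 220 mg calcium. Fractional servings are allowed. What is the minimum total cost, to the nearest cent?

lentils only: max(12/7, 220/38) = 5.789 servings → $3.47.
edamame only: max(12/6, 220/114) = 2 servings → $1.60.
quinoa only: max(12/6, 220/23) = 9.565 servings → $14.35.
pasta only: max(12/3, 220/17) = 12.94 servings → $5.82.
lentils + edamame with both tight: 0.08421 servings and 1.902 servings → $1.57.
lentils + quinoa: the both-tight solution has a negative serving — not a feasible corner.
lentils + pasta with both targets exact would need a negative amount; discard.
edamame + quinoa with both tight: 1.912 servings and 0.08791 servings → $1.66.
edamame + pasta with both tight: 1.9 servings and 0.2 servings → $1.61.
quinoa + pasta with both targets exact would need a negative amount; discard.
Cheapest feasible corner: $1.57.

$1.57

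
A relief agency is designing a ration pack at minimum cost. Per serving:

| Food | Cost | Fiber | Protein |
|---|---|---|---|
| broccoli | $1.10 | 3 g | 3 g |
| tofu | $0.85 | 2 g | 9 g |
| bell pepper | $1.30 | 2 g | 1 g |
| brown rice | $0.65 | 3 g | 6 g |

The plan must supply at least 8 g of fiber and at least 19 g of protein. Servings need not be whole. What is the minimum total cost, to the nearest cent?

With two linear requirements the optimum uses one or two foods; enumerate the corners.
broccoli only: max(8/3, 19/3) = 6.333 servings → $6.97.
tofu only: max(8/2, 19/9) = 4 servings → $3.40.
bell pepper only: max(8/2, 19/1) = 19 servings → $24.70.
brown rice only: max(8/3, 19/6) = 3.167 servings → $2.06.
broccoli + tofu with both tight: 1.619 servings and 1.571 servings → $3.12.
broccoli + bell pepper with both targets exact would need a negative amount; discard.
broccoli + brown rice: the both-tight solution has a negative serving — not a feasible corner.
tofu + bell pepper with both tight: 1.875 servings and 2.125 servings → $4.36.
tofu + brown rice with both tight: 0.6 servings and 2.267 servings → $1.98.
bell pepper + brown rice: intersection lies outside the first quadrant.
So the least-cost plan costs $1.98.

$1.98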